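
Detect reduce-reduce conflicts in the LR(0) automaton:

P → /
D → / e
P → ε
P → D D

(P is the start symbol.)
No reduce-reduce conflicts

Augment with P' → P and build the canonical LR(0) collection (I0 = CLOSURE({[P' → . P]}), then GOTO on every symbol after a dot until no new states appear). It has 7 states:
  I0: { [D → . / e], [P → . /], [P → . D D], [P → .], [P' → . P] }  — shift, reduce
  I1: { [D → / . e], [P → / .] }  — shift, reduce
  I2: { [D → . / e], [P → D . D] }  — shift
  I3: { [P' → P .] }  — accept
  I4: { [D → / . e] }  — shift
  I5: { [P → D D .] }  — reduce
  I6: { [D → / e .] }  — reduce

No state contains more than one complete item.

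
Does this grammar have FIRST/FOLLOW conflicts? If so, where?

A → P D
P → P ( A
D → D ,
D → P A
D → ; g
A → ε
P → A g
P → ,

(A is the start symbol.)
Nullable non-terminals: A.
FIRST sets used below: FIRST(P) = { ',', 'g' }

A: nullable alternative(s) A → ε; FOLLOW(A) = { $, '(', ',', ';', 'g' }
  A → P D: FIRST \ {ε} = { ',', 'g' } — overlaps FOLLOW(A) on { ',', 'g' }: CONFLICT
  A → ε: FIRST \ {ε} = { } — this is the only nullable alternative, skip

D, P have no nullable alternative, so no FIRST/FOLLOW check is needed there.

So the grammar has 1 FIRST/FOLLOW conflict (marked CONFLICT above).

Answer: Yes. A → P D with FOLLOW(A) on { ',', 'g' }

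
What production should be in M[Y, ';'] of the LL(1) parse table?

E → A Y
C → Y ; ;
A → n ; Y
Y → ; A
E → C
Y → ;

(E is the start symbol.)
Y → ; A, Y → ;

To find M[Y, ';'], we find productions for Y where ';' is in the predict set (PREDICT(N → α) = (FIRST(α) \ {ε}) ∪ (FOLLOW(N) if α ⇒* ε)).

Y → ; A: PREDICT = { ';' }
  ';' is in predict set, so this production goes in M[Y, ';']
Y → ;: PREDICT = { ';' }
  ';' is in predict set, so this production goes in M[Y, ';']

M[Y, ';'] = Y → ; A, Y → ;  (a multiply-defined cell — the grammar is not LL(1))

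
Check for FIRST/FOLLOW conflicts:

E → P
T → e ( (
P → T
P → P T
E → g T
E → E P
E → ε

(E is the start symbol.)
Yes. E → P with FOLLOW(E) on { 'e' }; E → E P with FOLLOW(E) on { 'e' }

A FIRST/FOLLOW conflict occurs when a non-terminal N has a nullable alternative N → β (β ⇒* ε) and another alternative N → α with FIRST(α) ∩ FOLLOW(N) ≠ ∅: on such a lookahead the parser cannot decide between expanding α and letting N vanish via β.

Nullable non-terminals: E.
FIRST sets used below: FIRST(P) = { 'e' }, FIRST(E) = { 'e', 'g', ε }

E: nullable alternative(s) E → ε; FOLLOW(E) = { $, 'e' }
  E → P: FIRST \ {ε} = { 'e' } — overlaps FOLLOW(E) on { 'e' }: CONFLICT
  E → g T: FIRST \ {ε} = { 'g' } — disjoint from FOLLOW(E)
  E → E P: FIRST \ {ε} = { 'e', 'g' } — overlaps FOLLOW(E) on { 'e' }: CONFLICT
  E → ε: FIRST \ {ε} = { } — this is the only nullable alternative, skip

P, T have no nullable alternative, so no FIRST/FOLLOW check is needed there.

So the grammar has 2 FIRST/FOLLOW conflicts (marked CONFLICT above).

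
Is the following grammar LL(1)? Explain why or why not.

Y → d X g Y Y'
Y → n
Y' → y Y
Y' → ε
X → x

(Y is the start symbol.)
No. Predict set conflict for Y': { 'y' }

A grammar is LL(1) if for each non-terminal N with multiple productions, the predict sets of those productions are pairwise disjoint, where PREDICT(N → α) = (FIRST(α) \ {ε}) ∪ (FOLLOW(N) if α ⇒* ε).

Relevant sets:
  FOLLOW(Y') = { $, 'y' }

For Y:
  PREDICT(Y → d X g Y Y') = { 'd' }
  PREDICT(Y → n) = { 'n' }
For Y':
  PREDICT(Y' → y Y) = { 'y' }
  PREDICT(Y' → ε) = { $, 'y' }
X has a single production, so nothing to check there.

Conflict found: Predict set conflict for Y': { 'y' }
The grammar is NOT LL(1).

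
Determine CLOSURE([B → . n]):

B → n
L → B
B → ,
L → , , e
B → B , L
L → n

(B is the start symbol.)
{ [B → . n] }

Start with: [B → . n]
The dot precedes the terminal n, so nothing is added.

CLOSURE = { [B → . n] }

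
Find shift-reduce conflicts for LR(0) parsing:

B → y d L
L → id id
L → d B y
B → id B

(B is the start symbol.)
No shift-reduce conflicts

A shift-reduce conflict occurs when an LR(0) state has both:
  - a complete (reduce) item [A → α .] (dot at the end), and
  - a shift item [B → β . c γ] (dot before a terminal).

Augment with B' → B and build the canonical LR(0) collection (I0 = CLOSURE({[B' → . B]}), then GOTO on every symbol after a dot until no new states appear). It has 12 states:
  I0: { [B → . id B], [B → . y d L], [B' → . B] }  — shift
  I1: { [B' → B .] }  — accept
  I2: { [B → . id B], [B → . y d L], [B → id . B] }  — shift
  I3: { [B → y . d L] }  — shift
  I4: { [B → y d . L], [L → . d B y], [L → . id id] }  — shift
  I5: { [B → y d L .] }  — reduce
  I6: { [B → . id B], [B → . y d L], [L → d . B y] }  — shift
  I7: { [L → id . id] }  — shift
  I8: { [L → id id .] }  — reduce
  I9: { [L → d B . y] }  — shift
  I10: { [L → d B y .] }  — reduce
  I11: { [B → id B .] }  — reduce

No state contains both a complete item and a shift item.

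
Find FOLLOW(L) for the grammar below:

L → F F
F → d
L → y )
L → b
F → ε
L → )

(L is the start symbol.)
To compute FOLLOW(L), find every occurrence of L on a right-hand side N → α L β: add FIRST(β) \ {ε}, and if β is empty or nullable also add FOLLOW(N). Iterate to a fixed point.

L is the start symbol, so $ ∈ FOLLOW(L).
L does not occur on any right-hand side.

Taking the union: FOLLOW(L) = { $ }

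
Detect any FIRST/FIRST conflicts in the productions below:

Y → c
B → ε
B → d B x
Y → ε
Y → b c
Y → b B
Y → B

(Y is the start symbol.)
A FIRST/FIRST conflict occurs when two productions N → α and N → β for the same non-terminal have FIRST(α) ∩ FIRST(β) ≠ ∅ (with ε ∈ FIRST of a nullable right-hand side, so two nullable alternatives also conflict).

FIRST sets of the non-terminals at (or reachable through a nullable prefix from) the front of some alternative:
  FIRST(B) = { 'd', ε }

Productions for Y:
  Y → c: FIRST = { 'c' }
  Y → ε: FIRST = { ε }
  Y → b c: FIRST = { 'b' }
  Y → b B: FIRST = { 'b' }
  Y → B: FIRST = { 'd', ε }
Productions for B:
  B → ε: FIRST = { ε }
  B → d B x: FIRST = { 'd' }

Conflict for Y: Y → ε and Y → B
  Overlap: { ε }
Conflict for Y: Y → b c and Y → b B
  Overlap: { 'b' }

Answer: Yes. Y → ε / Y → B on { ε }; Y → b c / Y → b B on { 'b' }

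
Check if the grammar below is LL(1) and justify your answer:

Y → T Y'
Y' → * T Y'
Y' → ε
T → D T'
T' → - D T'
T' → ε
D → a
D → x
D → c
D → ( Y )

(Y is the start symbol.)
A grammar is LL(1) if for each non-terminal N with multiple productions, the predict sets of those productions are pairwise disjoint, where PREDICT(N → α) = (FIRST(α) \ {ε}) ∪ (FOLLOW(N) if α ⇒* ε).

Relevant sets:
  FOLLOW(Y') = { $, ')' }
  FOLLOW(T') = { $, ')', '*' }

For Y':
  PREDICT(Y' → '*' T Y') = { '*' }
  PREDICT(Y' → ε) = { $, ')' }
For T':
  PREDICT(T' → '-' D T') = { '-' }
  PREDICT(T' → ε) = { $, ')', '*' }
For D:
  PREDICT(D → a) = { 'a' }
  PREDICT(D → x) = { 'x' }
  PREDICT(D → c) = { 'c' }
  PREDICT(D → '(' Y ')') = { '(' }
Y, T have a single production, so nothing to check there.

All predict sets are disjoint. The grammar IS LL(1).

Answer: Yes, the grammar is LL(1).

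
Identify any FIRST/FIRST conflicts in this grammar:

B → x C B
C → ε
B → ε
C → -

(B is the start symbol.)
Productions for B:
  B → x C B: FIRST = { 'x' }
  B → ε: FIRST = { ε }
Productions for C:
  C → ε: FIRST = { ε }
  C → -: FIRST = { '-' }

All alternatives of each non-terminal have pairwise disjoint FIRST sets.

Answer: No FIRST/FIRST conflicts.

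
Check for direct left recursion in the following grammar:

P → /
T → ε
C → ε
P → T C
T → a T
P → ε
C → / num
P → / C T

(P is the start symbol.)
P → /: starts with '/'
T → ε: starts with ε
C → ε: starts with ε
P → T C: starts with T
T → a T: starts with a
P → ε: starts with ε
C → / num: starts with '/'
P → / C T: starts with '/'

No direct left recursion found.

Answer: No direct left recursion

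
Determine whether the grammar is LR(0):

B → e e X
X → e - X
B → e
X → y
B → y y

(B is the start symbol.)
No. Shift-reduce conflict between [B → e .] and [B → e . e X]

Augment with B' → B and build the canonical LR(0) collection (I0 = CLOSURE({[B' → . B]}), then GOTO on every symbol after a dot until no new states appear). It has 11 states:
  I0: { [B → . e e X], [B → . e], [B → . y y], [B' → . B] }  — shift
  I1: { [B' → B .] }  — accept
  I2: { [B → e . e X], [B → e .] }  — shift, reduce
  I3: { [B → y . y] }  — shift
  I4: { [B → y y .] }  — reduce
  I5: { [B → e e . X], [X → . e - X], [X → . y] }  — shift
  I6: { [B → e e X .] }  — reduce
  I7: { [X → e . - X] }  — shift
  I8: { [X → y .] }  — reduce
  I9: { [X → . e - X], [X → . y], [X → e - . X] }  — shift
  I10: { [X → e - X .] }  — reduce

Conflict in state I2:
  Shift-reduce conflict between [B → e .] and [B → e . e X]
So the grammar is NOT LR(0).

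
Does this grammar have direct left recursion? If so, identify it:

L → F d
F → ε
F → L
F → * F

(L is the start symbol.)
No direct left recursion

L → F d: starts with F
F → ε: starts with ε
F → L: starts with L
F → * F: starts with '*'

No direct left recursion found.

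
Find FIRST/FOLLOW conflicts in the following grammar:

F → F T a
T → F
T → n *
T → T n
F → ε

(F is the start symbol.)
Yes. F → F T a with FOLLOW(F) on { 'a', 'n' }; T → n '*' with FOLLOW(T) on { 'n' }; T → T n with FOLLOW(T) on { 'a', 'n' }

Nullable non-terminals: F, T.
FIRST sets used below: FIRST(F) = { 'a', 'n', ε }, FIRST(T) = { 'a', 'n', ε }

F: nullable alternative(s) F → ε; FOLLOW(F) = { $, 'a', 'n' }
  F → F T a: FIRST \ {ε} = { 'a', 'n' } — overlaps FOLLOW(F) on { 'a', 'n' }: CONFLICT
  F → ε: FIRST \ {ε} = { } — this is the only nullable alternative, skip

T: nullable alternative(s) T → F; FOLLOW(T) = { 'a', 'n' }
  T → F: FIRST \ {ε} = { 'a', 'n' } — this is the only nullable alternative, skip
  T → n *: FIRST \ {ε} = { 'n' } — overlaps FOLLOW(T) on { 'n' }: CONFLICT
  T → T n: FIRST \ {ε} = { 'a', 'n' } — overlaps FOLLOW(T) on { 'a', 'n' }: CONFLICT

So the grammar has 3 FIRST/FOLLOW conflicts (marked CONFLICT above).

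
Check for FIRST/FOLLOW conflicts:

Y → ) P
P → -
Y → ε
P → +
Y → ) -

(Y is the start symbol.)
No FIRST/FOLLOW conflicts.

A FIRST/FOLLOW conflict occurs when a non-terminal N has a nullable alternative N → β (β ⇒* ε) and another alternative N → α with FIRST(α) ∩ FOLLOW(N) ≠ ∅: on such a lookahead the parser cannot decide between expanding α and letting N vanish via β.

Nullable non-terminals: Y.

Y: nullable alternative(s) Y → ε; FOLLOW(Y) = { $ }
  Y → ) P: FIRST \ {ε} = { ')' } — disjoint from FOLLOW(Y)
  Y → ε: FIRST \ {ε} = { } — this is the only nullable alternative, skip
  Y → ) -: FIRST \ {ε} = { ')' } — disjoint from FOLLOW(Y)

P has no nullable alternative, so no FIRST/FOLLOW check is needed there.

No FIRST/FOLLOW conflicts found.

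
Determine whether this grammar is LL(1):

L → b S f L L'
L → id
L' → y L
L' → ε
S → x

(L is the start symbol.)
Relevant sets:
  FOLLOW(L') = { $, 'y' }

For L:
  PREDICT(L → b S f L L') = { 'b' }
  PREDICT(L → id) = { 'id' }
For L':
  PREDICT(L' → y L) = { 'y' }
  PREDICT(L' → ε) = { $, 'y' }
S has a single production, so nothing to check there.

Conflict found: Predict set conflict for L': { 'y' }
The grammar is NOT LL(1).

Answer: No. Predict set conflict for L': { 'y' }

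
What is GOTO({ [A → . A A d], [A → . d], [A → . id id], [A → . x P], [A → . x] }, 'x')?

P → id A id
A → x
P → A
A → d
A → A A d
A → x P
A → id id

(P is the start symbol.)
GOTO(I, 'x') = CLOSURE({ [A → αX.β] : [A → α.Xβ] ∈ I, X = 'x' })

Items with dot before 'x', with the dot advanced:
  [A → . x] → [A → x .]
  [A → . x P] → [A → x . P]
Closure of the advanced items:
  [A → x . P] has the dot before P: add [P → . id A id], [P → . A]
  [P → . A] has the dot before A: add [A → . x], [A → . d], [A → . A A d], [A → . x P], [A → . id id]

GOTO = { [A → . A A d], [A → . d], [A → . id id], [A → . x P], [A → . x], [A → x . P], [A → x .], [P → . A], [P → . id A id] }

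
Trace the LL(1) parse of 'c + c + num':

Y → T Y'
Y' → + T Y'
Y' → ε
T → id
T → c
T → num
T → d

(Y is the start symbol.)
LL(1) parsing maintains a stack (initially the start symbol over $) and the input. At each step: if the stack top is a terminal, match it against the current input token; if it is a non-terminal N, replace it with the RHS of M[N, lookahead] (the unique production whose predict set contains the lookahead).

Stack is shown with the top on the left.

Stack     Input          Action
-------------------------------
Y $       c + c + num $  output Y → T Y'
T Y' $    c + c + num $  output T → c
c Y' $    c + c + num $  match 'c'
Y' $      + c + num $    output Y' → + T Y'
+ T Y' $  + c + num $    match '+'
T Y' $    c + num $      output T → c
c Y' $    c + num $      match 'c'
Y' $      + num $        output Y' → + T Y'
+ T Y' $  + num $        match '+'
T Y' $    num $          output T → num
num Y' $  num $          match 'num'
Y' $      $              output Y' → ε
$         $              accept

The string is accepted.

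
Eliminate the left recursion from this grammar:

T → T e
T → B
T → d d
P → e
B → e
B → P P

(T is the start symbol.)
T → B T'
T → d d T'
T' → e T'
T' → ε
P → e
B → e
B → P P

T is directly left-recursive. The standard transformation for
  A → A α₁ | ... | A α_m | β₁ | ... | β_n
is
  A  → β₁ A' | ... | β_n A'
  A' → α₁ A' | ... | α_m A' | ε

T → B becomes T → B T'
T → d d becomes T → d d T'
T → T e becomes T' → e T'
Add T' → ε

Productions for other non-terminals are unchanged:
  P → e
  B → e
  B → P P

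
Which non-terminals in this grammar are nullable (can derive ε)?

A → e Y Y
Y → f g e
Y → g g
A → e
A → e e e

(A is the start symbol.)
There are no ε-productions, so no non-terminal can derive ε.
No non-terminals are nullable.

Answer: None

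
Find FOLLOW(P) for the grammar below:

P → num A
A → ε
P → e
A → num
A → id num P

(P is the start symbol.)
To compute FOLLOW(P), find every occurrence of P on a right-hand side N → α P β: add FIRST(β) \ {ε}, and if β is empty or nullable also add FOLLOW(N). Iterate to a fixed point.

P is the start symbol, so $ ∈ FOLLOW(P).
In A → id num P: P is at the end, add FOLLOW(A)

The FOLLOW sets referred to above (computed the same way, to a fixed point):
  FOLLOW(A) = { $ }

Taking the union: FOLLOW(P) = { $ }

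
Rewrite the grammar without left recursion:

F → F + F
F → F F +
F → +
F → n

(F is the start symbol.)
F is directly left-recursive. The standard transformation for
  A → A α₁ | ... | A α_m | β₁ | ... | β_n
is
  A  → β₁ A' | ... | β_n A'
  A' → α₁ A' | ... | α_m A' | ε

F → + becomes F → + F'
F → n becomes F → n F'
F → F + F becomes F' → + F F'
F → F F + becomes F' → F + F'
Add F' → ε

Resulting grammar:
F → + F'
F → n F'
F' → + F F'
F' → F + F'
F' → ε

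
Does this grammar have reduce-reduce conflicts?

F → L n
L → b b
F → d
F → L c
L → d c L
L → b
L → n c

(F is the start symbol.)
A reduce-reduce conflict occurs when an LR(0) state has two complete items [A → α .] and [B → β .] — both call for a reduction, and with no lookahead the parser cannot choose between them.

Augment with F' → F and build the canonical LR(0) collection (I0 = CLOSURE({[F' → . F]}), then GOTO on every symbol after a dot until no new states appear). It has 13 states:
  I0: { [F → . L c], [F → . L n], [F → . d], [F' → . F], [L → . b b], [L → . b], [L → . d c L], [L → . n c] }  — shift
  I1: { [F' → F .] }  — accept
  I2: { [F → L . c], [F → L . n] }  — shift
  I3: { [L → b . b], [L → b .] }  — shift, reduce
  I4: { [F → d .], [L → d . c L] }  — shift, reduce
  I5: { [L → n . c] }  — shift
  I6: { [L → n c .] }  — reduce
  I7: { [L → . b b], [L → . b], [L → . d c L], [L → . n c], [L → d c . L] }  — shift
  I8: { [L → d c L .] }  — reduce
  I9: { [L → d . c L] }  — shift
  I10: { [L → b b .] }  — reduce
  I11: { [F → L c .] }  — reduce
  I12: { [F → L n .] }  — reduce

No state contains more than one complete item.

Answer: No reduce-reduce conflicts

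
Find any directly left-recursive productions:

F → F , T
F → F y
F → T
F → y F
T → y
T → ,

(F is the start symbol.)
Yes, F is left-recursive

F → F , T: LEFT RECURSIVE (starts with F)
F → F y: LEFT RECURSIVE (starts with F)
F → T: starts with T
F → y F: starts with y
T → y: starts with y
T → ,: starts with ','

The grammar has direct left recursion on: F.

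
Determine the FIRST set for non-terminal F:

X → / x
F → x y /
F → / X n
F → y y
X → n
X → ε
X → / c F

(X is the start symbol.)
To compute FIRST(F), examine every production with F on the left-hand side, reading each right-hand side left to right until a non-nullable symbol is reached.

From F → x y /:
  - x is a terminal: add 'x' and stop
From F → / X n:
  - '/' is a terminal: add '/' and stop
From F → y y:
  - y is a terminal: add 'y' and stop

Collecting: FIRST(F) = { '/', 'x', 'y' }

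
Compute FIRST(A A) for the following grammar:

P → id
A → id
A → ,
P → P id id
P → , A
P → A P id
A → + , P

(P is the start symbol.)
{ '+', ',', 'id' }

FIRST sets of the non-terminals involved (from the grammar, by fixed-point iteration):
  FIRST(A) = { '+', ',', 'id' }

To compute FIRST(A A), process the symbols left to right:
Symbol A is a non-terminal. Add FIRST(A) \ {ε} = { '+', ',', 'id' }
A is not nullable (ε ∉ FIRST(A)), so stop here.
FIRST(A A) = { '+', ',', 'id' }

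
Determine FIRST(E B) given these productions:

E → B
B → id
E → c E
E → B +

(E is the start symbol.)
FIRST sets of the non-terminals involved (from the grammar, by fixed-point iteration):
  FIRST(E) = { 'c', 'id' }

To compute FIRST(E B), process the symbols left to right:
Symbol E is a non-terminal. Add FIRST(E) \ {ε} = { 'c', 'id' }
E is not nullable (ε ∉ FIRST(E)), so stop here.
FIRST(E B) = { 'c', 'id' }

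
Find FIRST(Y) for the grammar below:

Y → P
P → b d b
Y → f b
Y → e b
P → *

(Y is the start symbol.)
{ '*', 'b', 'e', 'f' }

FIRST sets of the other non-terminals involved (by the same procedure, iterated to a fixed point):
  FIRST(P) = { '*', 'b' }

From Y → P:
  - P is a non-terminal: add FIRST(P) \ {ε} = { '*', 'b' }
    P is not nullable, so stop
From Y → f b:
  - f is a terminal: add 'f' and stop
From Y → e b:
  - e is a terminal: add 'e' and stop

Collecting: FIRST(Y) = { '*', 'b', 'e', 'f' }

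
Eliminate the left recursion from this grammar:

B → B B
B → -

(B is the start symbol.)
B is directly left-recursive. The standard transformation for
  A → A α₁ | ... | A α_m | β₁ | ... | β_n
is
  A  → β₁ A' | ... | β_n A'
  A' → α₁ A' | ... | α_m A' | ε

B → - becomes B → - B'
B → B B becomes B' → B B'
Add B' → ε

Resulting grammar:
B → - B'
B' → B B'
B' → ε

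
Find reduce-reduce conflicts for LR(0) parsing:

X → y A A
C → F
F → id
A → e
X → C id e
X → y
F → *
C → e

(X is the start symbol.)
No reduce-reduce conflicts

A reduce-reduce conflict occurs when an LR(0) state has two complete items [A → α .] and [B → β .] — both call for a reduction, and with no lookahead the parser cannot choose between them.

Augment with X' → X and build the canonical LR(0) collection (I0 = CLOSURE({[X' → . X]}), then GOTO on every symbol after a dot until no new states appear). It has 13 states:
  I0: { [C → . F], [C → . e], [F → . *], [F → . id], [X → . C id e], [X → . y A A], [X → . y], [X' → . X] }  — shift
  I1: { [F → * .] }  — reduce
  I2: { [X → C . id e] }  — shift
  I3: { [C → F .] }  — reduce
  I4: { [X' → X .] }  — accept
  I5: { [C → e .] }  — reduce
  I6: { [F → id .] }  — reduce
  I7: { [A → . e], [X → y . A A], [X → y .] }  — shift, reduce
  I8: { [A → . e], [X → y A . A] }  — shift
  I9: { [A → e .] }  — reduce
  I10: { [X → y A A .] }  — reduce
  I11: { [X → C id . e] }  — shift
  I12: { [X → C id e .] }  — reduce

No state contains more than one complete item.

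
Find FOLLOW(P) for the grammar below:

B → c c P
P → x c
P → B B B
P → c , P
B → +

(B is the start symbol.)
In B → c c P: P is at the end, add FOLLOW(B)
In P → c , P: P is at the end; this adds FOLLOW(P) to itself — nothing new

The FOLLOW sets referred to above (computed the same way, to a fixed point):
  FOLLOW(B) = { $, '+', 'c' }

Taking the union: FOLLOW(P) = { $, '+', 'c' }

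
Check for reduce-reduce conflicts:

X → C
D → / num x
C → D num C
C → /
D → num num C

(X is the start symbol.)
Augment with X' → X and build the canonical LR(0) collection (I0 = CLOSURE({[X' → . X]}), then GOTO on every symbol after a dot until no new states appear). It has 12 states:
  I0: { [C → . /], [C → . D num C], [D → . / num x], [D → . num num C], [X → . C], [X' → . X] }  — shift
  I1: { [C → / .], [D → / . num x] }  — shift, reduce
  I2: { [X → C .] }  — reduce
  I3: { [C → D . num C] }  — shift
  I4: { [X' → X .] }  — accept
  I5: { [D → num . num C] }  — shift
  I6: { [C → . /], [C → . D num C], [D → . / num x], [D → . num num C], [D → num num . C] }  — shift
  I7: { [D → num num C .] }  — reduce
  I8: { [C → . /], [C → . D num C], [C → D num . C], [D → . / num x], [D → . num num C] }  — shift
  I9: { [C → D num C .] }  — reduce
  I10: { [D → / num . x] }  — shift
  I11: { [D → / num x .] }  — reduce

No state contains more than one complete item.

Answer: No reduce-reduce conflicts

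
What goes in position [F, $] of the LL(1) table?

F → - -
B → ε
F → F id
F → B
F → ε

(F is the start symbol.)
To find M[F, $], we find productions for F where $ is in the predict set (PREDICT(N → α) = (FIRST(α) \ {ε}) ∪ (FOLLOW(N) if α ⇒* ε)).

Relevant sets:
  FIRST(F) = { '-', 'id', ε }
  FIRST(B) = { ε }
  FOLLOW(F) = { $, 'id' }

F → - -: PREDICT = { '-' }
F → F id: PREDICT = { '-', 'id' }
F → B: PREDICT = { $, 'id' }
  $ is in predict set, so this production goes in M[F, $]
F → ε: PREDICT = { $, 'id' }
  $ is in predict set, so this production goes in M[F, $]

M[F, $] = F → B, F → ε  (a multiply-defined cell — the grammar is not LL(1))

Answer: F → B, F → ε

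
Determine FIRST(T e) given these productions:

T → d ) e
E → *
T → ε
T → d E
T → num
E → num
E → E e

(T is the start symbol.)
{ 'd', 'e', 'num' }

FIRST sets of the non-terminals involved (from the grammar, by fixed-point iteration):
  FIRST(T) = { 'd', 'num', ε }

To compute FIRST(T e), process the symbols left to right:
Symbol T is a non-terminal. Add FIRST(T) \ {ε} = { 'd', 'num' }
T is nullable (ε ∈ FIRST(T)), continue to the next symbol.
Symbol e is a terminal. Add 'e' and stop.
FIRST(T e) = { 'd', 'e', 'num' }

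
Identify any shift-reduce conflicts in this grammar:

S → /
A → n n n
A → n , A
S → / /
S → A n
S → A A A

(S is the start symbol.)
Yes — I1: [S → / .] vs [S → / . /]; I10: [S → A n .] vs [A → n . , A]

A shift-reduce conflict occurs when an LR(0) state has both:
  - a complete (reduce) item [A → α .] (dot at the end), and
  - a shift item [B → β . c γ] (dot before a terminal).

Augment with S' → S and build the canonical LR(0) collection (I0 = CLOSURE({[S' → . S]}), then GOTO on every symbol after a dot until no new states appear). It has 13 states:
  I0: { [A → . n , A], [A → . n n n], [S → . / /], [S → . /], [S → . A A A], [S → . A n], [S' → . S] }  — shift
  I1: { [S → / . /], [S → / .] }  — shift, reduce
  I2: { [A → . n , A], [A → . n n n], [S → A . A A], [S → A . n] }  — shift
  I3: { [S' → S .] }  — accept
  I4: { [A → n . , A], [A → n . n n] }  — shift
  I5: { [A → . n , A], [A → . n n n], [A → n , . A] }  — shift
  I6: { [A → n n . n] }  — shift
  I7: { [A → n n n .] }  — reduce
  I8: { [A → n , A .] }  — reduce
  I9: { [A → . n , A], [A → . n n n], [S → A A . A] }  — shift
  I10: { [A → n . , A], [A → n . n n], [S → A n .] }  — shift, reduce
  I11: { [S → A A A .] }  — reduce
  I12: { [S → / / .] }  — reduce

I1 contains reduce item [S → / .] and shift item [S → / . /] — shift-reduce conflict.
I10 contains reduce item [S → A n .] and shift items [A → n . , A], [A → n . n n] — shift-reduce conflict.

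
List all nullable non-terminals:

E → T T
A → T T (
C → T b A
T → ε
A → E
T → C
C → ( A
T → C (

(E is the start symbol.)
{ 'A', 'E', 'T' }

A non-terminal is nullable if it can derive ε (the empty string): either it has an ε-production, or it has a production whose right-hand side consists entirely of nullable non-terminals.

ε-productions: T → ε
So T is immediately nullable.
E → T T: every symbol on the right is nullable, so E is nullable too.
A → E: every symbol on the right is nullable, so A is nullable too.
No further non-terminal can be added: every production for the remaining non-terminals contains a terminal or a non-nullable non-terminal.
Nullable = { 'A', 'E', 'T' }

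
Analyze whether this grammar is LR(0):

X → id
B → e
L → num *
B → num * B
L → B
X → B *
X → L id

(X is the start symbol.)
Augment with X' → X and build the canonical LR(0) collection (I0 = CLOSURE({[X' → . X]}), then GOTO on every symbol after a dot until no new states appear). It has 13 states:
  I0: { [B → . e], [B → . num * B], [L → . B], [L → . num *], [X → . B *], [X → . L id], [X → . id], [X' → . X] }  — shift
  I1: { [L → B .], [X → B . *] }  — shift, reduce
  I2: { [X → L . id] }  — shift
  I3: { [X' → X .] }  — accept
  I4: { [B → e .] }  — reduce
  I5: { [X → id .] }  — reduce
  I6: { [B → num . * B], [L → num . *] }  — shift
  I7: { [B → . e], [B → . num * B], [B → num * . B], [L → num * .] }  — shift, reduce
  I8: { [B → num * B .] }  — reduce
  I9: { [B → num . * B] }  — shift
  I10: { [B → . e], [B → . num * B], [B → num * . B] }  — shift
  I11: { [X → L id .] }  — reduce
  I12: { [X → B * .] }  — reduce

Conflict in state I1:
  Shift-reduce conflict between [L → B .] and [X → B . *]
So the grammar is NOT LR(0).

Answer: No. Shift-reduce conflict between [L → B .] and [X → B . *]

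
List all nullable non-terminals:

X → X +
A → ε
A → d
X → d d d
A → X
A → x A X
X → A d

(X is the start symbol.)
A non-terminal is nullable if it can derive ε (the empty string): either it has an ε-production, or it has a production whose right-hand side consists entirely of nullable non-terminals.

ε-productions: A → ε
So A is immediately nullable.
No further non-terminal can be added: every production for the remaining non-terminals contains a terminal or a non-nullable non-terminal.
Nullable = { 'A' }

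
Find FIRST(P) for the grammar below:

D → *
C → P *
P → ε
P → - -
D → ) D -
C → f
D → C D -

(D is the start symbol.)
To compute FIRST(P), examine every production with P on the left-hand side, reading each right-hand side left to right until a non-nullable symbol is reached.

From P → ε:
  - ε-production, so ε ∈ FIRST(P)
From P → - -:
  - '-' is a terminal: add '-' and stop

Collecting: FIRST(P) = { '-', ε }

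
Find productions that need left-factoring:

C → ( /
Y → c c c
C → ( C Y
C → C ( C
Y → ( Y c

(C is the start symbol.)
Yes, C has productions with common prefix '('

Left-factoring is needed when two productions for the same non-terminal
share a common prefix on the right-hand side.

Productions for C:
  C → ( /
  C → ( C Y
  C → C ( C
Productions for Y:
  Y → c c c
  Y → ( Y c

Found common prefix '(' in productions for C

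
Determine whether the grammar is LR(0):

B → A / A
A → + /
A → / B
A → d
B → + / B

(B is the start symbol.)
A grammar is LR(0) if no state in the canonical LR(0) collection has:
  - both a shift item (dot before a terminal) and a complete item (shift-reduce conflict), or
  - two or more complete items (reduce-reduce conflict; the accept item [B' → B .] counts as a complete item here).

Augment with B' → B and build the canonical LR(0) collection (I0 = CLOSURE({[B' → . B]}), then GOTO on every symbol after a dot until no new states appear). It has 13 states:
  I0: { [A → . + /], [A → . / B], [A → . d], [B → . + / B], [B → . A / A], [B' → . B] }  — shift
  I1: { [A → + . /], [B → + . / B] }  — shift
  I2: { [A → . + /], [A → . / B], [A → . d], [A → / . B], [B → . + / B], [B → . A / A] }  — shift
  I3: { [B → A . / A] }  — shift
  I4: { [B' → B .] }  — accept
  I5: { [A → d .] }  — reduce
  I6: { [A → . + /], [A → . / B], [A → . d], [B → A / . A] }  — shift
  I7: { [A → + . /] }  — shift
  I8: { [B → A / A .] }  — reduce
  I9: { [A → + / .] }  — reduce
  I10: { [A → / B .] }  — reduce
  I11: { [A → + / .], [A → . + /], [A → . / B], [A → . d], [B → + / . B], [B → . + / B], [B → . A / A] }  — shift, reduce
  I12: { [B → + / B .] }  — reduce

Conflict in state I11:
  Shift-reduce conflict between [A → + / .] and [A → . + /]
So the grammar is NOT LR(0).

Answer: No. Shift-reduce conflict between [A → + / .] and [A → . + /]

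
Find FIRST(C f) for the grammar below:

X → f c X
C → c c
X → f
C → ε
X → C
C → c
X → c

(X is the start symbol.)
{ 'c', 'f' }

FIRST sets of the non-terminals involved (from the grammar, by fixed-point iteration):
  FIRST(C) = { 'c', ε }

To compute FIRST(C f), process the symbols left to right:
Symbol C is a non-terminal. Add FIRST(C) \ {ε} = { 'c' }
C is nullable (ε ∈ FIRST(C)), continue to the next symbol.
Symbol f is a terminal. Add 'f' and stop.
FIRST(C f) = { 'c', 'f' }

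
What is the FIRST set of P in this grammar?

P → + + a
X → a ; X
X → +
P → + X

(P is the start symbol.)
{ '+' }

To compute FIRST(P), examine every production with P on the left-hand side, reading each right-hand side left to right until a non-nullable symbol is reached.

From P → + + a:
  - '+' is a terminal: add '+' and stop
From P → + X:
  - '+' is a terminal: add '+' and stop

Collecting: FIRST(P) = { '+' }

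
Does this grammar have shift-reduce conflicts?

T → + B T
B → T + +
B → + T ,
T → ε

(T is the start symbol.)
A shift-reduce conflict occurs when an LR(0) state has both:
  - a complete (reduce) item [A → α .] (dot at the end), and
  - a shift item [B → β . c γ] (dot before a terminal).

Augment with T' → T and build the canonical LR(0) collection (I0 = CLOSURE({[T' → . T]}), then GOTO on every symbol after a dot until no new states appear). It has 11 states:
  I0: { [T → . + B T], [T → .], [T' → . T] }  — shift, reduce
  I1: { [B → . + T ,], [B → . T + +], [T → + . B T], [T → . + B T], [T → .] }  — shift, reduce
  I2: { [T' → T .] }  — accept
  I3: { [B → + . T ,], [B → . + T ,], [B → . T + +], [T → + . B T], [T → . + B T], [T → .] }  — shift, reduce
  I4: { [T → + B . T], [T → . + B T], [T → .] }  — shift, reduce
  I5: { [B → T . + +] }  — shift
  I6: { [B → T + . +] }  — shift
  I7: { [B → T + + .] }  — reduce
  I8: { [T → + B T .] }  — reduce
  I9: { [B → + T . ,], [B → T . + +] }  — shift
  I10: { [B → + T , .] }  — reduce

I0 contains reduce item [T → .] and shift item [T → . + B T] — shift-reduce conflict.
I1 contains reduce item [T → .] and shift items [B → . + T ,], [T → . + B T] — shift-reduce conflict.
I3 contains reduce item [T → .] and shift items [B → . + T ,], [T → . + B T] — shift-reduce conflict.
I4 contains reduce item [T → .] and shift item [T → . + B T] — shift-reduce conflict.

Answer: Yes — I0: [T → .] vs [T → . + B T]; I1: [T → .] vs [B → . + T ,]; I3: [T → .] vs [B → . + T ,]; I4: [T → .] vs [T → . + B T]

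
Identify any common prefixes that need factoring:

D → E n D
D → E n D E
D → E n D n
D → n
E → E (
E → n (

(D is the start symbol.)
Yes, D has productions with common prefix 'E n D'

Left-factoring is needed when two productions for the same non-terminal
share a common prefix on the right-hand side.

Productions for D:
  D → E n D
  D → E n D E
  D → E n D n
  D → n
Productions for E:
  E → E (
  E → n (

Found common prefix 'E n D' in productions for D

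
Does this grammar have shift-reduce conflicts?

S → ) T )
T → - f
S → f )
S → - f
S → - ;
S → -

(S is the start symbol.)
Yes — I2: [S → - .] vs [S → - . ;]

A shift-reduce conflict occurs when an LR(0) state has both:
  - a complete (reduce) item [A → α .] (dot at the end), and
  - a shift item [B → β . c γ] (dot before a terminal).

Augment with S' → S and build the canonical LR(0) collection (I0 = CLOSURE({[S' → . S]}), then GOTO on every symbol after a dot until no new states appear). It has 12 states:
  I0: { [S → . ) T )], [S → . - ;], [S → . - f], [S → . -], [S → . f )], [S' → . S] }  — shift
  I1: { [S → ) . T )], [T → . - f] }  — shift
  I2: { [S → - . ;], [S → - . f], [S → - .] }  — shift, reduce
  I3: { [S' → S .] }  — accept
  I4: { [S → f . )] }  — shift
  I5: { [S → f ) .] }  — reduce
  I6: { [S → - ; .] }  — reduce
  I7: { [S → - f .] }  — reduce
  I8: { [T → - . f] }  — shift
  I9: { [S → ) T . )] }  — shift
  I10: { [S → ) T ) .] }  — reduce
  I11: { [T → - f .] }  — reduce

I2 contains reduce item [S → - .] and shift items [S → - . ;], [S → - . f] — shift-reduce conflict.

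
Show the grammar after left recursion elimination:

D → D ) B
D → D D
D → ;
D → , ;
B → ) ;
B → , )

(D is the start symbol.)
D → ; D'
D → , ; D'
D' → ) B D'
D' → D D'
D' → ε
B → ) ;
B → , )

D is directly left-recursive. The standard transformation for
  A → A α₁ | ... | A α_m | β₁ | ... | β_n
is
  A  → β₁ A' | ... | β_n A'
  A' → α₁ A' | ... | α_m A' | ε

D → ; becomes D → ; D'
D → , ; becomes D → , ; D'
D → D ) B becomes D' → ) B D'
D → D D becomes D' → D D'
Add D' → ε

Productions for other non-terminals are unchanged:
  B → ) ;
  B → , )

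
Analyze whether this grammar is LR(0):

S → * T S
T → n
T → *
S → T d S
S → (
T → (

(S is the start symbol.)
A grammar is LR(0) if no state in the canonical LR(0) collection has:
  - both a shift item (dot before a terminal) and a complete item (shift-reduce conflict), or
  - two or more complete items (reduce-reduce conflict; the accept item [S' → S .] counts as a complete item here).

Augment with S' → S and build the canonical LR(0) collection (I0 = CLOSURE({[S' → . S]}), then GOTO on every symbol after a dot until no new states appear). It has 12 states:
  I0: { [S → . (], [S → . * T S], [S → . T d S], [S' → . S], [T → . (], [T → . *], [T → . n] }  — shift
  I1: { [S → ( .], [T → ( .] }  — 2 reduces
  I2: { [S → * . T S], [T → * .], [T → . (], [T → . *], [T → . n] }  — shift, reduce
  I3: { [S' → S .] }  — accept
  I4: { [S → T . d S] }  — shift
  I5: { [T → n .] }  — reduce
  I6: { [S → . (], [S → . * T S], [S → . T d S], [S → T d . S], [T → . (], [T → . *], [T → . n] }  — shift
  I7: { [S → T d S .] }  — reduce
  I8: { [T → ( .] }  — reduce
  I9: { [T → * .] }  — reduce
  I10: { [S → * T . S], [S → . (], [S → . * T S], [S → . T d S], [T → . (], [T → . *], [T → . n] }  — shift
  I11: { [S → * T S .] }  — reduce

Conflict in state I1:
  Reduce-reduce conflict: [S → ( .] and [T → ( .]
So the grammar is NOT LR(0).

Answer: No. Reduce-reduce conflict: [S → ( .] and [T → ( .]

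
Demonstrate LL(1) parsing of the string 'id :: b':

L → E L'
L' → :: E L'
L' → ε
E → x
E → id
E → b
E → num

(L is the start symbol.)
LL(1) parsing maintains a stack (initially the start symbol over $) and the input. At each step: if the stack top is a terminal, match it against the current input token; if it is a non-terminal N, replace it with the RHS of M[N, lookahead] (the unique production whose predict set contains the lookahead).

Stack is shown with the top on the left.

Stack      Input      Action
----------------------------
L $        id :: b $  output L → E L'
E L' $     id :: b $  output E → id
id L' $    id :: b $  match 'id'
L' $       :: b $     output L' → :: E L'
:: E L' $  :: b $     match '::'
E L' $     b $        output E → b
b L' $     b $        match 'b'
L' $       $          output L' → ε
$          $          accept

The string is accepted.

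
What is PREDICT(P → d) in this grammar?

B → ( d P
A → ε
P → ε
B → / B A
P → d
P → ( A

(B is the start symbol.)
PREDICT(P → d) = (FIRST(RHS) \ {ε}) ∪ (FOLLOW(P) if ε ∈ FIRST(RHS), i.e. RHS ⇒* ε)
FIRST(d) = { 'd' }
ε ∉ FIRST(d), so FOLLOW(P) is not added.
PREDICT(P → d) = { 'd' }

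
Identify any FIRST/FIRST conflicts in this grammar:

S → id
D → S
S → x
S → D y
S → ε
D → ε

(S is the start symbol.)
Yes. S → id / S → D y on { 'id' }; S → x / S → D y on { 'x' }; D → S / D → ε on { ε }

A FIRST/FIRST conflict occurs when two productions N → α and N → β for the same non-terminal have FIRST(α) ∩ FIRST(β) ≠ ∅ (with ε ∈ FIRST of a nullable right-hand side, so two nullable alternatives also conflict).

FIRST sets of the non-terminals at (or reachable through a nullable prefix from) the front of some alternative:
  FIRST(D) = { 'id', 'x', 'y', ε }
  FIRST(S) = { 'id', 'x', 'y', ε }

Productions for S:
  S → id: FIRST = { 'id' }
  S → x: FIRST = { 'x' }
  S → D y: FIRST = { 'id', 'x', 'y' }
  S → ε: FIRST = { ε }
Productions for D:
  D → S: FIRST = { 'id', 'x', 'y', ε }
  D → ε: FIRST = { ε }

Conflict for S: S → id and S → D y
  Overlap: { 'id' }
Conflict for S: S → x and S → D y
  Overlap: { 'x' }
Conflict for D: D → S and D → ε
  Overlap: { ε }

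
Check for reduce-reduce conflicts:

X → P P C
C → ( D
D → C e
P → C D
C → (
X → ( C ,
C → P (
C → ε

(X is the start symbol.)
Augment with X' → X and build the canonical LR(0) collection (I0 = CLOSURE({[X' → . X]}), then GOTO on every symbol after a dot until no new states appear). It has 17 states:
  I0: { [C → . ( D], [C → . (], [C → . P (], [C → .], [P → . C D], [X → . ( C ,], [X → . P P C], [X' → . X] }  — shift, reduce
  I1: { [C → ( . D], [C → ( .], [C → . ( D], [C → . (], [C → . P (], [C → .], [D → . C e], [P → . C D], [X → ( . C ,] }  — shift, 2 reduces
  I2: { [C → . ( D], [C → . (], [C → . P (], [C → .], [D → . C e], [P → . C D], [P → C . D] }  — shift, reduce
  I3: { [C → . ( D], [C → . (], [C → . P (], [C → .], [C → P . (], [P → . C D], [X → P . P C] }  — shift, reduce
  I4: { [X' → X .] }  — accept
  I5: { [C → ( . D], [C → ( .], [C → . ( D], [C → . (], [C → . P (], [C → .], [C → P ( .], [D → . C e], [P → . C D] }  — shift, 3 reduces
  I6: { [C → . ( D], [C → . (], [C → . P (], [C → .], [C → P . (], [P → . C D], [X → P P . C] }  — shift, reduce
  I7: { [C → . ( D], [C → . (], [C → . P (], [C → .], [D → . C e], [P → . C D], [P → C . D], [X → P P C .] }  — shift, 2 reduces
  I8: { [C → P . (] }  — shift
  I9: { [C → P ( .] }  — reduce
  I10: { [C → ( . D], [C → ( .], [C → . ( D], [C → . (], [C → . P (], [C → .], [D → . C e], [P → . C D] }  — shift, 2 reduces
  I11: { [C → . ( D], [C → . (], [C → . P (], [C → .], [D → . C e], [D → C . e], [P → . C D], [P → C . D] }  — shift, reduce
  I12: { [P → C D .] }  — reduce
  I13: { [D → C e .] }  — reduce
  I14: { [C → ( D .] }  — reduce
  I15: { [C → . ( D], [C → . (], [C → . P (], [C → .], [D → . C e], [D → C . e], [P → . C D], [P → C . D], [X → ( C . ,] }  — shift, reduce
  I16: { [X → ( C , .] }  — reduce

I1 contains complete items [C → .], [C → ( .] — reduce-reduce conflict.
I5 contains complete items [C → .], [C → ( .], [C → P ( .] — reduce-reduce conflict.
I7 contains complete items [C → .], [X → P P C .] — reduce-reduce conflict.
I10 contains complete items [C → .], [C → ( .] — reduce-reduce conflict.

Answer: Yes — I1: [C → .] vs [C → ( .]; I5: [C → .] vs [C → ( .]; I7: [C → .] vs [X → P P C .]; I10: [C → .] vs [C → ( .]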